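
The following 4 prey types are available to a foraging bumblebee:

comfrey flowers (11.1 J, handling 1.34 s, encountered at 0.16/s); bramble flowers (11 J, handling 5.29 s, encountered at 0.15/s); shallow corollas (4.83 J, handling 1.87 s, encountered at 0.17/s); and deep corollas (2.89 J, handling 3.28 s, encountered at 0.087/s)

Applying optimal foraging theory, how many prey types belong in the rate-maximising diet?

Profitabilities (E/h, J/s): comfrey flowers 8.28, shallow corollas 2.58, bramble flowers 2.08, deep corollas 0.881. Add prey in this order while the next type's profitability exceeds the intake rate on those already taken.
Rate on top 1: 1.462. shallow corollas: 2.58 > 1.462 → include.
Rate on top 2: 1.695. bramble flowers: 2.08 > 1.695 → include.
Rate on top 3: 1.826. deep corollas: 0.881 < 1.826 → exclude; stop.
Optimal diet: comfrey flowers, shallow corollas, bramble flowers — 3 of 4 types.

3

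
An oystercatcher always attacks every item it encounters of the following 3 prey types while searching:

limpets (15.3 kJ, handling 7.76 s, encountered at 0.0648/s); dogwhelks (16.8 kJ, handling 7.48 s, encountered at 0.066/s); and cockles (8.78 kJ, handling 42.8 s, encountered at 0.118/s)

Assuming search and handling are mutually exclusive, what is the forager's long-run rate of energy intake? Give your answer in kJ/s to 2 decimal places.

0.45 kJ/s

R = Σλ_iE_i / (1 + Σλ_ih_i)
Numerator: 0.0648×15.3 + 0.066×16.8 + 0.118×8.78 = 3.136
Denominator: 1 + 0.0648×7.76 + 0.066×7.48 + 0.118×42.8 = 7.047
R = 3.136/7.047 = 0.4451 kJ/s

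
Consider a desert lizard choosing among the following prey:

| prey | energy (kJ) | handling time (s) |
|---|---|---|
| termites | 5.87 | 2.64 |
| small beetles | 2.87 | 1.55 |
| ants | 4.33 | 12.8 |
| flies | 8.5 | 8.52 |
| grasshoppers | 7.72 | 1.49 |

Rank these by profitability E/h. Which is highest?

grasshoppers

Profitability E/h (kJ/s): termites = 5.87/2.64 = 2.22, small beetles = 2.87/1.55 = 1.85, ants = 4.33/12.8 = 0.338, flies = 8.5/8.52 = 0.998, grasshoppers = 7.72/1.49 = 5.18.
Ranked: grasshoppers > termites > small beetles > flies > ants.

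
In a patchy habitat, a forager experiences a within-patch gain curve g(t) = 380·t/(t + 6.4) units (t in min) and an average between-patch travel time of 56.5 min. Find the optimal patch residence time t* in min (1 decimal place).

19.0 min

By the marginal value theorem, leave when the instantaneous gain rate g'(t) equals the habitat-wide average g(t)/(T + t).
g'(t) = 380·6.4/(t + 6.4)². Setting 380·6.4/(t+6.4)² = 380t/[(t+6.4)(56.5+t)] gives 6.4(56.5+t) = t(t+6.4), so t² = 6.4×56.5 = 361.6.
t* = √361.6 = 19.02 min.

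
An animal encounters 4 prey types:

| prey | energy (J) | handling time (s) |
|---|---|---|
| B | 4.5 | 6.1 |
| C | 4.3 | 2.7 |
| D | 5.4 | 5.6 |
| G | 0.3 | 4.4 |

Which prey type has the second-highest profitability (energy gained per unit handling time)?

D

Profitability E/h (J/s): B = 4.5/6.1 = 0.738, C = 4.3/2.7 = 1.59, D = 5.4/5.6 = 0.964, G = 0.3/4.4 = 0.0682.
Ranked: C > D > B > G.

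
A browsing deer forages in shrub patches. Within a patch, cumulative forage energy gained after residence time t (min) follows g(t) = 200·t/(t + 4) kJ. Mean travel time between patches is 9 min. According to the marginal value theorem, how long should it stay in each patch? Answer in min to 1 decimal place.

6.0 min

Optimal t* satisfies g'(t*) = g(t*)/(T + t*).
g'(t) = 200·4/(t + 4)². Setting 200·4/(t+4)² = 200t/[(t+4)(9+t)] gives 4(9+t) = t(t+4), so t² = 4×9 = 36.
t* = √36 = 6 min.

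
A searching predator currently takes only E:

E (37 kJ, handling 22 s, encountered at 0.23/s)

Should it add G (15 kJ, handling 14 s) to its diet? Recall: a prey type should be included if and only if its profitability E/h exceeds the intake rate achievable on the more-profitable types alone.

Intake rate on the current diet: R = (0.23×37) / (1 + 0.23×22) = 8.51/6.06 = 1.404 kJ/s.
G: E/h = 15/14 = 1.071 kJ/s.
1.071 < 1.404, so adding G would lower the average — exclude it.

No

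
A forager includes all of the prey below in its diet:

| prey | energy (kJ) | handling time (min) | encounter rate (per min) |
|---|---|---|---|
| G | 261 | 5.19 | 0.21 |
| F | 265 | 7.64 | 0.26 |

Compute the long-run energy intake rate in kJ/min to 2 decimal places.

Energy encountered per unit search time: 0.21×261 + 0.26×265 = 123.7 kJ/min.
Handling time per unit search time: 0.21×5.19 + 0.26×7.64 = 3.076.
Rate = 123.7/(1 + 3.076) = 30.35 kJ/min.

30.35 kJ/min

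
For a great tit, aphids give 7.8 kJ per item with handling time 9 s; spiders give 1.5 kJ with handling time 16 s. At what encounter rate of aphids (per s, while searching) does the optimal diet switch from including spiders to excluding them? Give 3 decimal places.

The zero-one rule: include spiders iff E₂/h₂ > λE₁/(1+λh₁). Equality gives the switch point.
λE₁h₂ = E₂ + λE₂h₁ ⇒ λ = E₂/(E₁h₂ − E₂h₁) = 1.5/(124.8 − 13.5) = 0.01348 per s.

0.013 per s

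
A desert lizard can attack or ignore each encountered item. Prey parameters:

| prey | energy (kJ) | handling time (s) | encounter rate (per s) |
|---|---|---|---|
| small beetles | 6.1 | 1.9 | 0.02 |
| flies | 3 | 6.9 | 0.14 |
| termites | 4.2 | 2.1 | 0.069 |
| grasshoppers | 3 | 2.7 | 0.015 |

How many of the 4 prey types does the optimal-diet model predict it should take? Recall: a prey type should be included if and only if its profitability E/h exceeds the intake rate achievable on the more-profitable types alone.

E/h in descending order: small beetles 3.21, termites 2, grasshoppers 1.11, flies 0.435 kJ/s. The optimal diet is the largest prefix of this list for which every included type satisfies E_i/h_i > R on the types above it.
Rate on top 1: 0.1175. termites: 2 > 0.1175 → include.
Rate on top 2: 0.3481. grasshoppers: 1.11 > 0.3481 → include.
Rate on top 3: 0.3734. flies: 0.435 > 0.3734 → include.
Optimal diet: small beetles, termites, grasshoppers, flies — 4 of 4 types.

4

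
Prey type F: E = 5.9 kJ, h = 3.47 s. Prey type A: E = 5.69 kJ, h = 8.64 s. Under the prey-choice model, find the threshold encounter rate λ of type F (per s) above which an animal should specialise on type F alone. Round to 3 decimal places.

0.182 per s

At the threshold, the rate on type F alone equals the profitability of type A: λ·5.9/(1 + λ·3.47) = 5.69/8.64 = 0.6586.
Rearranging, λ(5.9 − 0.6586×3.47) = 0.6586, so λ = 0.6586/3.615 = 0.1822 per s.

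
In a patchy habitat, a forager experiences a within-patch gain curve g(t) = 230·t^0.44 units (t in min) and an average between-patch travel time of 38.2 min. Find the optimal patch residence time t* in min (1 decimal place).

30.0 min

By the marginal value theorem, leave when the instantaneous gain rate g'(t) equals the habitat-wide average g(t)/(T + t).
g'(t) = 0.44·230·t^-0.56. Setting 0.44·230·t^-0.56 = 230·t^0.44/(38.2+t) gives 0.44(38.2+t) = t, so 0.56·t = 0.44×38.2.
t* = 0.44×38.2/0.56 = 30.01 min.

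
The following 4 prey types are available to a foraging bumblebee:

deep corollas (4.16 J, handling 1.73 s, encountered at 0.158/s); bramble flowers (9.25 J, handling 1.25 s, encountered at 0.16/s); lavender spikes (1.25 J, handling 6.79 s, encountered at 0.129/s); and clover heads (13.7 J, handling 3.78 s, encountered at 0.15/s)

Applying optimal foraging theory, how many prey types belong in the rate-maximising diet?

3

Profitabilities (E/h, J/s): bramble flowers 7.4, clover heads 3.62, deep corollas 2.4, lavender spikes 0.184. Add prey in this order while the next type's profitability exceeds the intake rate on those already taken.
Rate on top 1: 1.233. clover heads: 3.62 > 1.233 → include.
Rate on top 2: 2.001. deep corollas: 2.4 > 2.001 → include.
Rate on top 3: 2.055. lavender spikes: 0.184 < 2.055 → exclude; stop.
Optimal diet: bramble flowers, clover heads, deep corollas — 3 of 4 types.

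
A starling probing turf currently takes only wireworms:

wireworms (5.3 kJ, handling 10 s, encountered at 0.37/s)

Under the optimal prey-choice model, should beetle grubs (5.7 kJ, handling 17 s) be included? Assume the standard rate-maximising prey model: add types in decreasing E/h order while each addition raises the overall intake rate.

No

Intake rate on the current diet: R = (0.37×5.3) / (1 + 0.37×10) = 1.961/4.7 = 0.4172 kJ/s.
Profitability of beetle grubs: 5.7/17 = 0.3353 kJ/s.
Since 0.3353 < R, time spent handling beetle grubs is better spent searching.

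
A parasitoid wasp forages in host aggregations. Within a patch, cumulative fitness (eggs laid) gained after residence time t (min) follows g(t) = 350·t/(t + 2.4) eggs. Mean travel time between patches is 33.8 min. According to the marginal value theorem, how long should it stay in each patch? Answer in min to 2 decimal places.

9.01 min

By the marginal value theorem, leave when the instantaneous gain rate g'(t) equals the habitat-wide average g(t)/(T + t).
g'(t) = 350·2.4/(t + 2.4)². Setting 350·2.4/(t+2.4)² = 350t/[(t+2.4)(33.8+t)] gives 2.4(33.8+t) = t(t+2.4), so t² = 2.4×33.8 = 81.12.
t* = √81.12 = 9.007 min.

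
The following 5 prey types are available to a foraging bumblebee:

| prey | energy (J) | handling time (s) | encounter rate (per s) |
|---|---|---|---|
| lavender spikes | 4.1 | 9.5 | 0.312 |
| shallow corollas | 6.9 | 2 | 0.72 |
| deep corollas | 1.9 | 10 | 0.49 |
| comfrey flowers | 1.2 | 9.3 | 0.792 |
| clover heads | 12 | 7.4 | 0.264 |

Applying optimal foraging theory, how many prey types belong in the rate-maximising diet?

Profitabilities (E/h, J/s): shallow corollas 3.45, clover heads 1.62, lavender spikes 0.432, deep corollas 0.19, comfrey flowers 0.129. Add prey in this order while the next type's profitability exceeds the intake rate on those already taken.
Rate on top 1: 2.036. clover heads: 1.62 < 2.036 → exclude; stop.
Optimal diet: shallow corollas — 1 of 5 types.

1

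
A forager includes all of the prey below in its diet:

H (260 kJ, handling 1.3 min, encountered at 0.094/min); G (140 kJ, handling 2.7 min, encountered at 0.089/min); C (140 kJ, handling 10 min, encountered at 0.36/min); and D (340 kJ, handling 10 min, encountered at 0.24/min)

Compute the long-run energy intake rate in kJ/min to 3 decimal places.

R = (0.094×260 + 0.089×140 + 0.36×140 + 0.24×340) / (1 + 0.094×1.3 + 0.089×2.7 + 0.36×10 + 0.24×10) = 168.9/7.362 = 22.94 kJ/min.

22.941 kJ/min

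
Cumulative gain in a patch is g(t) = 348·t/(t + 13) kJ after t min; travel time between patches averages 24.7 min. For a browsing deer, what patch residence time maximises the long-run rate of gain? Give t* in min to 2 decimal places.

17.92 min

By the marginal value theorem, leave when the instantaneous gain rate g'(t) equals the habitat-wide average g(t)/(T + t).
g'(t) = 348·13/(t + 13)². Setting 348·13/(t+13)² = 348t/[(t+13)(24.7+t)] gives 13(24.7+t) = t(t+13), so t² = 13×24.7 = 321.1.
t* = √321.1 = 17.92 min.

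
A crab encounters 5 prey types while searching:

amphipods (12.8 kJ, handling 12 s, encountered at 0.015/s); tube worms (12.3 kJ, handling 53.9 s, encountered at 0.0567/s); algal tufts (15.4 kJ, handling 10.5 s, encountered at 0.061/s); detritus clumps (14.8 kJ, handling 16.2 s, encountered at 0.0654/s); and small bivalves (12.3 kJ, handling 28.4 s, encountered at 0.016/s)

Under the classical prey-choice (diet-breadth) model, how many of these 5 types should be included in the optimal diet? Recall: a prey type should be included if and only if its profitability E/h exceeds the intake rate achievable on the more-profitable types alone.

3

Profitabilities (E/h, kJ/s): algal tufts 1.47, amphipods 1.07, detritus clumps 0.914, small bivalves 0.433, tube worms 0.228. Add prey in this order while the next type's profitability exceeds the intake rate on those already taken.
Rate on top 1: 0.5726. amphipods: 1.07 > 0.5726 → include.
Rate on top 2: 0.6215. detritus clumps: 0.914 > 0.6215 → include.
Rate on top 3: 0.7289. small bivalves: 0.433 < 0.7289 → exclude; stop.
Optimal diet: algal tufts, amphipods, detritus clumps — 3 of 5 types.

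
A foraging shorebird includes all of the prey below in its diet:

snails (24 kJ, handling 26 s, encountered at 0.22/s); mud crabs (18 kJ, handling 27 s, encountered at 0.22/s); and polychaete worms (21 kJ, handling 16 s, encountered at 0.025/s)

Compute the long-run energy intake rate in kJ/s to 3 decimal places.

0.748 kJ/s

Energy encountered per unit search time: 0.22×24 + 0.22×18 + 0.025×21 = 9.765 kJ/s.
Handling time per unit search time: 0.22×26 + 0.22×27 + 0.025×16 = 12.06.
Rate = 9.765/(1 + 12.06) = 0.7477 kJ/s.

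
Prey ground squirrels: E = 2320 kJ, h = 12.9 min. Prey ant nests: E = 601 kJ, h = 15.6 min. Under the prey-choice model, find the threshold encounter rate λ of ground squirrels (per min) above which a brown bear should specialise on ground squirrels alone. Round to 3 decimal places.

At the threshold, the rate on ground squirrels alone equals the profitability of ant nests: λ·2320/(1 + λ·12.9) = 601/15.6 = 38.53.
Rearranging, λ(2320 − 38.53×12.9) = 38.53, so λ = 38.53/1823 = 0.02113 per min.

0.021 per min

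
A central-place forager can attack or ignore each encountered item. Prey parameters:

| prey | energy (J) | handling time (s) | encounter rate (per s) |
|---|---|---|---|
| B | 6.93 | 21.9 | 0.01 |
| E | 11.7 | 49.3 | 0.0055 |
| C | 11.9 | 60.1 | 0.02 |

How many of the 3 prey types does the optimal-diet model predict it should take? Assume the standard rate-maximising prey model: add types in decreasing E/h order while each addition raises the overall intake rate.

Rank by E/h (J/s): B 0.316, E 0.237, C 0.198. Include each in turn until the next type's E/h falls below the running intake rate.
Rate on top 1: 0.05685. E: 0.237 > 0.05685 → include.
Rate on top 2: 0.08969. C: 0.198 > 0.08969 → include.
Optimal diet: B, E, C — 3 of 3 types.

3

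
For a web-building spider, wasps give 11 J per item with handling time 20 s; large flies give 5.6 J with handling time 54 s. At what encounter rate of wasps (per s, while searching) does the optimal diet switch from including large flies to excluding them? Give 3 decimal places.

The zero-one rule: include large flies iff E₂/h₂ > λE₁/(1+λh₁). Equality gives the switch point.
λE₁h₂ = E₂ + λE₂h₁ ⇒ λ = E₂/(E₁h₂ − E₂h₁) = 5.6/(594 − 112) = 0.01162 per s.

0.012 per s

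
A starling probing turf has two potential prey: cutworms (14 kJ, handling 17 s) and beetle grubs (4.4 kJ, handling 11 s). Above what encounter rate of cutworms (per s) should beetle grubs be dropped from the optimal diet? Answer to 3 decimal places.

At the threshold, the rate on cutworms alone equals the profitability of beetle grubs: λ·14/(1 + λ·17) = 4.4/11 = 0.4.
Rearranging, λ(14 − 0.4×17) = 0.4, so λ = 0.4/7.2 = 0.05556 per s.

0.056 per s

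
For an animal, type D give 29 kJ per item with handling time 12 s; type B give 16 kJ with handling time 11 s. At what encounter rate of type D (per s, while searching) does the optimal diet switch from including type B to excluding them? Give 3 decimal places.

0.126 per s

At the threshold, the rate on type D alone equals the profitability of type B: λ·29/(1 + λ·12) = 16/11 = 1.455.
Rearranging, λ(29 − 1.455×12) = 1.455, so λ = 1.455/11.55 = 0.126 per s.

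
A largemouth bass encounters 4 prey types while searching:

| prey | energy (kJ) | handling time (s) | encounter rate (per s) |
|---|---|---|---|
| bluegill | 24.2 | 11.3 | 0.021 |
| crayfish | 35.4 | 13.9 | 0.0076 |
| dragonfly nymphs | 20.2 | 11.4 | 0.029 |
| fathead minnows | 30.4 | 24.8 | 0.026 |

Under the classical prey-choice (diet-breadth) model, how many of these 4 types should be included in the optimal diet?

4

E/h in descending order: crayfish 2.55, bluegill 2.14, dragonfly nymphs 1.77, fathead minnows 1.23 kJ/s. The optimal diet is the largest prefix of this list for which every included type satisfies E_i/h_i > R on the types above it.
Rate on top 1: 0.2433. bluegill: 2.14 > 0.2433 → include.
Rate on top 2: 0.5788. dragonfly nymphs: 1.77 > 0.5788 → include.
Rate on top 3: 0.8145. fathead minnows: 1.23 > 0.8145 → include.
Optimal diet: crayfish, bluegill, dragonfly nymphs, fathead minnows — 4 of 4 types.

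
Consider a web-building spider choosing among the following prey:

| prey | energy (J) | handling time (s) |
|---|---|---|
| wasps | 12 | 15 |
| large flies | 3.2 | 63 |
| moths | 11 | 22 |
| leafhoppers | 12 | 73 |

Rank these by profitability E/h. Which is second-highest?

In descending order of E/h:
wasps: 12/15 = 0.8 J/s
moths: 11/22 = 0.5 J/s
leafhoppers: 12/73 = 0.164 J/s
large flies: 3.2/63 = 0.0508 J/s

moths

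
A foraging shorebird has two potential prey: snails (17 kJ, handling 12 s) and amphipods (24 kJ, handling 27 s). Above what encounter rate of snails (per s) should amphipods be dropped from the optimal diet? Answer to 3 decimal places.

0.140 per s

At the threshold, the rate on snails alone equals the profitability of amphipods: λ·17/(1 + λ·12) = 24/27 = 0.8889.
Rearranging, λ(17 − 0.8889×12) = 0.8889, so λ = 0.8889/6.333 = 0.1404 per s.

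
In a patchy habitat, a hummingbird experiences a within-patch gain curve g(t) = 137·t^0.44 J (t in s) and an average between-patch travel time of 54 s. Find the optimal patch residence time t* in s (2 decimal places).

42.43 s

By the marginal value theorem, leave when the instantaneous gain rate g'(t) equals the habitat-wide average g(t)/(T + t).
g'(t) = 0.44·137·t^-0.56. Setting 0.44·137·t^-0.56 = 137·t^0.44/(54+t) gives 0.44(54+t) = t, so 0.56·t = 0.44×54.
t* = 0.44×54/0.56 = 42.43 s.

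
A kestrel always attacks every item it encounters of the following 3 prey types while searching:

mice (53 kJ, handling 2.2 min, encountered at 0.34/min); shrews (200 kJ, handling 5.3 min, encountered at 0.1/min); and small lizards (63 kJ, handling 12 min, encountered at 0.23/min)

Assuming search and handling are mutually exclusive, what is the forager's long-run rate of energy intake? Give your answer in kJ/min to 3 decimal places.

Energy encountered per unit search time: 0.34×53 + 0.1×200 + 0.23×63 = 52.51 kJ/min.
Handling time per unit search time: 0.34×2.2 + 0.1×5.3 + 0.23×12 = 4.038.
Rate = 52.51/(1 + 4.038) = 10.42 kJ/min.

10.423 kJ/min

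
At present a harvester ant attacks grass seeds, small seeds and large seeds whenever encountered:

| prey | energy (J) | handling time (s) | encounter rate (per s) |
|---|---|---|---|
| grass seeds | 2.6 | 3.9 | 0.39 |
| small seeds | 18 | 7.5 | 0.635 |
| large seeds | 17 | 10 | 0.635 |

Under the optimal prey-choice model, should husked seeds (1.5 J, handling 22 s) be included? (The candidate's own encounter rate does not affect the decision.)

No

Intake rate on the current diet: R = (0.39×2.6 + 0.635×18 + 0.635×17) / (1 + 0.39×3.9 + 0.635×7.5 + 0.635×10) = 23.24/13.63 = 1.705 J/s.
husked seeds: E/h = 1.5/22 = 0.06818 J/s.
Since 0.06818 < R, time spent handling husked seeds is better spent searching.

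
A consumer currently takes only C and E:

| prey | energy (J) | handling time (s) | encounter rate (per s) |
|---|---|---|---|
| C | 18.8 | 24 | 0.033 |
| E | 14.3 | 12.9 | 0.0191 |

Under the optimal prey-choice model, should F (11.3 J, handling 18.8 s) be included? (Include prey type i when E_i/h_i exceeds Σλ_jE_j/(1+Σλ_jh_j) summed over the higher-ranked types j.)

Yes

On C and E alone, R = ΣλE/(1+Σλh) = 0.8935/2.038 = 0.4384 J/s.
F: E/h = 11.3/18.8 = 0.6011 J/s.
0.6011 > 0.4384, so adding F raises the average — include it.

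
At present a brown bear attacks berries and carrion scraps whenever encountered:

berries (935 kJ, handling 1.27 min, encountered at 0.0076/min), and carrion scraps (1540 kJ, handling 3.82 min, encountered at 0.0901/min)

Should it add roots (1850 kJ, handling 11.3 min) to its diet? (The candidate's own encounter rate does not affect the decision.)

Yes

Intake rate on the current diet: R = (0.0076×935 + 0.0901×1540) / (1 + 0.0076×1.27 + 0.0901×3.82) = 145.9/1.354 = 107.7 kJ/min.
Profitability of roots: 1850/11.3 = 163.7 kJ/min.
Since 163.7 > R, including roots increases the long-run rate.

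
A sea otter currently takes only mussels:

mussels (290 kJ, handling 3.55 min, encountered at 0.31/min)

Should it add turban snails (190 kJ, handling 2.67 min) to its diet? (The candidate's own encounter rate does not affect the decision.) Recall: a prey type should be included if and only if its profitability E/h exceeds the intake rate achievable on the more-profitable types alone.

Yes

On mussels alone, R = ΣλE/(1+Σλh) = 89.9/2.101 = 42.8 kJ/min.
Profitability of turban snails: 190/2.67 = 71.16 kJ/min.
Since 71.16 > R, including turban snails increases the long-run rate.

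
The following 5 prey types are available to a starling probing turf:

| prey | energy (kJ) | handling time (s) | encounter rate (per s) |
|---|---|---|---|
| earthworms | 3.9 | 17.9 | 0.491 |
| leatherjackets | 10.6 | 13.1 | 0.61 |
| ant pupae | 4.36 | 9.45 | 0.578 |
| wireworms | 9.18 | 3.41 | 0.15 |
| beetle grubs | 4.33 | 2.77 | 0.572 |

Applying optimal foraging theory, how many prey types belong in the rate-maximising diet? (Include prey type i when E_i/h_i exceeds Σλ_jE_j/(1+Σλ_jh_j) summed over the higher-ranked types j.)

2

Rank by E/h (kJ/s): wireworms 2.69, beetle grubs 1.56, leatherjackets 0.809, ant pupae 0.461, earthworms 0.218. Include each in turn until the next type's E/h falls below the running intake rate.
Rate on top 1: 0.911. beetle grubs: 1.56 > 0.911 → include.
Rate on top 2: 1.245. leatherjackets: 0.809 < 1.245 → exclude; stop.
Optimal diet: wireworms, beetle grubs — 2 of 5 types.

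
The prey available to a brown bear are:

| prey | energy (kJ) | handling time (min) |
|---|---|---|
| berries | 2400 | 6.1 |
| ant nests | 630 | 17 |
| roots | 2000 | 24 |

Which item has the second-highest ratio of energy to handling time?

Profitability E/h (kJ/min): berries = 2400/6.1 = 393, ant nests = 630/17 = 37.1, roots = 2000/24 = 83.3.
Ranked: berries > roots > ant nests.

roots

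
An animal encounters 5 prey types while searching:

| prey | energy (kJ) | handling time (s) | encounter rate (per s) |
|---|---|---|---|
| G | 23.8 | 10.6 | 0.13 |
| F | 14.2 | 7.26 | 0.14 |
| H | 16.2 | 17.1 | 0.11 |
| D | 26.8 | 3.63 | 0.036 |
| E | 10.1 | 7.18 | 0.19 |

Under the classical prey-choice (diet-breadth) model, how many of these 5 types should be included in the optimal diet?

3

Profitabilities (E/h, kJ/s): D 7.38, G 2.25, F 1.96, E 1.41, H 0.947. Add prey in this order while the next type's profitability exceeds the intake rate on those already taken.
Rate on top 1: 0.8533. G: 2.25 > 0.8533 → include.
Rate on top 2: 1.618. F: 1.96 > 1.618 → include.
Rate on top 3: 1.715. E: 1.41 < 1.715 → exclude; stop.
Optimal diet: D, G, F — 3 of 5 types.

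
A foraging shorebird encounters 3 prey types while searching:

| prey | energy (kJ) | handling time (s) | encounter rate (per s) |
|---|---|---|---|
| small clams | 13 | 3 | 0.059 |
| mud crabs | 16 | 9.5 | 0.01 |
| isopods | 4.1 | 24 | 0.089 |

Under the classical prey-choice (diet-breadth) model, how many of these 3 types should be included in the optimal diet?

2

Rank by E/h (kJ/s): small clams 4.33, mud crabs 1.68, isopods 0.171. Include each in turn until the next type's E/h falls below the running intake rate.
Rate on top 1: 0.6517. mud crabs: 1.68 > 0.6517 → include.
Rate on top 2: 0.7288. isopods: 0.171 < 0.7288 → exclude; stop.
Optimal diet: small clams, mud crabs — 2 of 3 types.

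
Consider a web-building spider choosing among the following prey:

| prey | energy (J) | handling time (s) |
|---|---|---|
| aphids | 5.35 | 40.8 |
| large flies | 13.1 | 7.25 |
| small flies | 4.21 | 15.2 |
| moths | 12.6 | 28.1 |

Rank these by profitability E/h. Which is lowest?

In descending order of E/h:
large flies: 13.1/7.25 = 1.81 J/s
moths: 12.6/28.1 = 0.448 J/s
small flies: 4.21/15.2 = 0.277 J/s
aphids: 5.35/40.8 = 0.131 J/s

aphids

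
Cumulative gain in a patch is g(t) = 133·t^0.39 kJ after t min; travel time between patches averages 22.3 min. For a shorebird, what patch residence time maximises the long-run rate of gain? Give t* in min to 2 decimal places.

Optimal t* satisfies g'(t*) = g(t*)/(T + t*).
g'(t) = 0.39·133·t^-0.61. Setting 0.39·133·t^-0.61 = 133·t^0.39/(22.3+t) gives 0.39(22.3+t) = t, so 0.61·t = 0.39×22.3.
t* = 0.39×22.3/0.61 = 14.26 min.

14.26 min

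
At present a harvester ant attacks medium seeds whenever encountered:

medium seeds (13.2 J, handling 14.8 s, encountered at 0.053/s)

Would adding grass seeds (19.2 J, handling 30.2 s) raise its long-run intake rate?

Yes

Intake rate on the current diet: R = (0.053×13.2) / (1 + 0.053×14.8) = 0.6996/1.784 = 0.3921 J/s.
grass seeds: E/h = 19.2/30.2 = 0.6358 J/s.
0.6358 > 0.3921, so adding grass seeds raises the average — include it.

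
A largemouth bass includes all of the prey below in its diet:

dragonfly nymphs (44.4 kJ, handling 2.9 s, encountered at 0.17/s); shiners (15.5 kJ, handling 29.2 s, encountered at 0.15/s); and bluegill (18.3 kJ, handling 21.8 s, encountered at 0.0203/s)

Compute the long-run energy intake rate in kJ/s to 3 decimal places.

R = (0.17×44.4 + 0.15×15.5 + 0.0203×18.3) / (1 + 0.17×2.9 + 0.15×29.2 + 0.0203×21.8) = 10.24/6.316 = 1.622 kJ/s.

1.622 kJ/s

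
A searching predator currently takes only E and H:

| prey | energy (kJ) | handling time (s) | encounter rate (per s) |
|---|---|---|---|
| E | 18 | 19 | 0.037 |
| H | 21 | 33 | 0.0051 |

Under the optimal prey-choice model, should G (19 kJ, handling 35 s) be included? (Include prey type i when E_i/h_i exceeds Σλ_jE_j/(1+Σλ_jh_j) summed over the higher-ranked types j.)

Current rate: (0.037×18 + 0.0051×21)/(1 + 0.037×19 + 0.0051×33) = 0.4131 kJ/s.
Profitability of G: 19/35 = 0.5429 kJ/s.
0.5429 > 0.4131, so adding G raises the average — include it.

Yes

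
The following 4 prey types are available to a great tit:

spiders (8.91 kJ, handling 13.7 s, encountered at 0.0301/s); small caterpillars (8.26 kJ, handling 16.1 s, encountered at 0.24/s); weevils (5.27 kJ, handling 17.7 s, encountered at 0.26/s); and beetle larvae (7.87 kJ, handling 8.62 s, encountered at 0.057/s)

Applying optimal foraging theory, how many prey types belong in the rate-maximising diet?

Rank by E/h (kJ/s): beetle larvae 0.913, spiders 0.65, small caterpillars 0.513, weevils 0.298. Include each in turn until the next type's E/h falls below the running intake rate.
Rate on top 1: 0.3008. spiders: 0.65 > 0.3008 → include.
Rate on top 2: 0.3765. small caterpillars: 0.513 > 0.3765 → include.
Rate on top 3: 0.468. weevils: 0.298 < 0.468 → exclude; stop.
Optimal diet: beetle larvae, spiders, small caterpillars — 3 of 4 types.

3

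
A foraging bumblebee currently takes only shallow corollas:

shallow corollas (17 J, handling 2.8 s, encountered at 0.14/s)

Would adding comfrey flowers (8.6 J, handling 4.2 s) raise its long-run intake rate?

Yes

Current rate: (0.14×17)/(1 + 0.14×2.8) = 1.71 J/s.
Profitability of comfrey flowers: 8.6/4.2 = 2.048 J/s.
Since 2.048 > R, including comfrey flowers increases the long-run rate.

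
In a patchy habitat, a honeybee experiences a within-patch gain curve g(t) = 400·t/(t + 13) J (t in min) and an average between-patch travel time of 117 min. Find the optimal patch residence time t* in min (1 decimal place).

39.0 min

Maximise g(t)/(T+t): set derivative to zero → g'(t)(T+t) = g(t).
g'(t) = 400·13/(t + 13)². Setting 400·13/(t+13)² = 400t/[(t+13)(117+t)] gives 13(117+t) = t(t+13), so t² = 13×117 = 1521.
t* = √1521 = 39 min.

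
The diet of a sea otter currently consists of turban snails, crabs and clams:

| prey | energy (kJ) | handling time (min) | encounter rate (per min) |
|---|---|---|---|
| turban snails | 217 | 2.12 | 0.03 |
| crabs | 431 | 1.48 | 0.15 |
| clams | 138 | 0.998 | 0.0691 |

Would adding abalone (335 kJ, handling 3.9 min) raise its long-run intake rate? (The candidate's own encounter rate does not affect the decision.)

Current rate: (0.03×217 + 0.15×431 + 0.0691×138)/(1 + 0.03×2.12 + 0.15×1.48 + 0.0691×0.998) = 59.57 kJ/min.
Profitability of abalone: 335/3.9 = 85.9 kJ/min.
Since 85.9 > R, including abalone increases the long-run rate.

Yes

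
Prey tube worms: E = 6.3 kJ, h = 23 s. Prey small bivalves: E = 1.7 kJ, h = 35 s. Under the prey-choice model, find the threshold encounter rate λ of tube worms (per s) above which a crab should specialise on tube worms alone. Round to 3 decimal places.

At the threshold, the rate on tube worms alone equals the profitability of small bivalves: λ·6.3/(1 + λ·23) = 1.7/35 = 0.04857.
Rearranging, λ(6.3 − 0.04857×23) = 0.04857, so λ = 0.04857/5.183 = 0.009372 per s.

0.009 per s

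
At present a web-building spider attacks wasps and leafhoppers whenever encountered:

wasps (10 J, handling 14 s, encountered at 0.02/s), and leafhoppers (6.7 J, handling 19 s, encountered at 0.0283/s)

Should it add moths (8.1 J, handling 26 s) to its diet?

Yes

Current rate: (0.02×10 + 0.0283×6.7)/(1 + 0.02×14 + 0.0283×19) = 0.2143 J/s.
moths: E/h = 8.1/26 = 0.3115 J/s.
0.3115 > 0.2143, so adding moths raises the average — include it.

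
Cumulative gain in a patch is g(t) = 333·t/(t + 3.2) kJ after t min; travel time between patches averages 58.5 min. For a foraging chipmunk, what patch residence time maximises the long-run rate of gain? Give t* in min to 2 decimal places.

Maximise g(t)/(T+t): set derivative to zero → g'(t)(T+t) = g(t).
g'(t) = 333·3.2/(t + 3.2)². Setting 333·3.2/(t+3.2)² = 333t/[(t+3.2)(58.5+t)] gives 3.2(58.5+t) = t(t+3.2), so t² = 3.2×58.5 = 187.2.
t* = √187.2 = 13.68 min.

13.68 min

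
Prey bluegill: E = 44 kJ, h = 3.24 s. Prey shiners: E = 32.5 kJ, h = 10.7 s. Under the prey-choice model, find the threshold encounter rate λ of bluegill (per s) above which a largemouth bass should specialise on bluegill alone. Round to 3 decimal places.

0.089 per s

Drop shiners once their profitability E₂/h₂ falls below the rate achievable on bluegill alone: E₂/h₂ = λE₁/(1 + λh₁).
Solve for λ: λE₁h₂ = E₂(1 + λh₁) → λ(E₁h₂ − E₂h₁) = E₂ → λ = E₂/(E₁h₂ − E₂h₁).
λ = 32.5/(44×10.7 − 32.5×3.24) = 32.5/365.5 = 0.08892 per s.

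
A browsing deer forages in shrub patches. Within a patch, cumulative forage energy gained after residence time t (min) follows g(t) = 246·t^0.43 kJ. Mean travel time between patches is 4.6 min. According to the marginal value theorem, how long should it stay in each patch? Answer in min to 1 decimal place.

Optimal t* satisfies g'(t*) = g(t*)/(T + t*).
g'(t) = 0.43·246·t^-0.57. Setting 0.43·246·t^-0.57 = 246·t^0.43/(4.6+t) gives 0.43(4.6+t) = t, so 0.57·t = 0.43×4.6.
t* = 0.43×4.6/0.57 = 3.47 min.

3.5 min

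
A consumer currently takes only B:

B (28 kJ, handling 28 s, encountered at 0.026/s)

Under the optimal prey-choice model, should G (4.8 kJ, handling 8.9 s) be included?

Yes

On B alone, R = ΣλE/(1+Σλh) = 0.728/1.728 = 0.4213 kJ/s.
G: E/h = 4.8/8.9 = 0.5393 kJ/s.
Since 0.5393 > R, including G increases the long-run rate.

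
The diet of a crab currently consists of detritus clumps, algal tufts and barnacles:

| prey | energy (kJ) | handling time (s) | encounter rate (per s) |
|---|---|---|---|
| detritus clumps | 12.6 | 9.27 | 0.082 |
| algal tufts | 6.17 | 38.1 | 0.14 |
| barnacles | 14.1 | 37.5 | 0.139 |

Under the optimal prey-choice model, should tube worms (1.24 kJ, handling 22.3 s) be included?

Current rate: (0.082×12.6 + 0.14×6.17 + 0.139×14.1)/(1 + 0.082×9.27 + 0.14×38.1 + 0.139×37.5) = 0.3134 kJ/s.
tube worms: E/h = 1.24/22.3 = 0.05561 kJ/s.
Since 0.05561 < R, time spent handling tube worms is better spent searching.

No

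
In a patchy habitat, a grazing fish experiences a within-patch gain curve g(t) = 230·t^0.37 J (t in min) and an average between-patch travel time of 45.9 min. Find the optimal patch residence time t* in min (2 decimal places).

Maximise g(t)/(T+t): set derivative to zero → g'(t)(T+t) = g(t).
g'(t) = 0.37·230·t^-0.63. Setting 0.37·230·t^-0.63 = 230·t^0.37/(45.9+t) gives 0.37(45.9+t) = t, so 0.63·t = 0.37×45.9.
t* = 0.37×45.9/0.63 = 26.96 min.

26.96 min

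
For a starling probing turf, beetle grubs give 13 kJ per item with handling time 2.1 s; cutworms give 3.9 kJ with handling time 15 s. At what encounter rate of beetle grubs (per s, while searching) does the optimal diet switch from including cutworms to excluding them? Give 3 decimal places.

0.021 per s

The zero-one rule: include cutworms iff E₂/h₂ > λE₁/(1+λh₁). Equality gives the switch point.
λE₁h₂ = E₂ + λE₂h₁ ⇒ λ = E₂/(E₁h₂ − E₂h₁) = 3.9/(195 − 8.19) = 0.02088 per s.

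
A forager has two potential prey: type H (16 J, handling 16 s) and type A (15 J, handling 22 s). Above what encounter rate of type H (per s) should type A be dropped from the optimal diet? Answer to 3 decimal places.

The zero-one rule: include type A iff E₂/h₂ > λE₁/(1+λh₁). Equality gives the switch point.
λE₁h₂ = E₂ + λE₂h₁ ⇒ λ = E₂/(E₁h₂ − E₂h₁) = 15/(352 − 240) = 0.1339 per s.

0.134 per s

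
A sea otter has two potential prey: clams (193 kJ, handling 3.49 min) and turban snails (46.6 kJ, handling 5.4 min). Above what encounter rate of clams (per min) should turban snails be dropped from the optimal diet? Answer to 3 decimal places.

At the threshold, the rate on clams alone equals the profitability of turban snails: λ·193/(1 + λ·3.49) = 46.6/5.4 = 8.63.
Rearranging, λ(193 − 8.63×3.49) = 8.63, so λ = 8.63/162.9 = 0.05298 per min.

0.053 per min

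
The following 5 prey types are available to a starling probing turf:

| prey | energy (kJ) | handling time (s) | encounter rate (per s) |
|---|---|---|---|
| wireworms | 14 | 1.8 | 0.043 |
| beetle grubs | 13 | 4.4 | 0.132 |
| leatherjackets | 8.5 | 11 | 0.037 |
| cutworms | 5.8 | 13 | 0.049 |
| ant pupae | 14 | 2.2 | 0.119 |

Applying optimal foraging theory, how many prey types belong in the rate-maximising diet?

3

Profitabilities (E/h, kJ/s): wireworms 7.78, ant pupae 6.36, beetle grubs 2.95, leatherjackets 0.773, cutworms 0.446. Add prey in this order while the next type's profitability exceeds the intake rate on those already taken.
Rate on top 1: 0.5588. ant pupae: 6.36 > 0.5588 → include.
Rate on top 2: 1.694. beetle grubs: 2.95 > 1.694 → include.
Rate on top 3: 2.075. leatherjackets: 0.773 < 2.075 → exclude; stop.
Optimal diet: wireworms, ant pupae, beetle grubs — 3 of 5 types.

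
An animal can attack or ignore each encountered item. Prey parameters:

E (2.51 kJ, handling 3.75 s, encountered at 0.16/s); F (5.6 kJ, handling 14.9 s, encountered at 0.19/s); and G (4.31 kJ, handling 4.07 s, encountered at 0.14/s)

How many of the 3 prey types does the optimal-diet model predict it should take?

E/h in descending order: G 1.06, E 0.669, F 0.376 kJ/s. The optimal diet is the largest prefix of this list for which every included type satisfies E_i/h_i > R on the types above it.
Rate on top 1: 0.3844. E: 0.669 > 0.3844 → include.
Rate on top 2: 0.4632. F: 0.376 < 0.4632 → exclude; stop.
Optimal diet: G, E — 2 of 3 types.

2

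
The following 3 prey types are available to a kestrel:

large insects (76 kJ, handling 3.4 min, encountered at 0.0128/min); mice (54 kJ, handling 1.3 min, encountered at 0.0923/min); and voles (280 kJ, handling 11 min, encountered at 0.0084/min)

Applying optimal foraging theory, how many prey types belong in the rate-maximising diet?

3

Profitabilities (E/h, kJ/min): mice 41.5, voles 25.5, large insects 22.4. Add prey in this order while the next type's profitability exceeds the intake rate on those already taken.
Rate on top 1: 4.45. voles: 25.5 > 4.45 → include.
Rate on top 2: 6.051. large insects: 22.4 > 6.051 → include.
Optimal diet: mice, voles, large insects — 3 of 3 types.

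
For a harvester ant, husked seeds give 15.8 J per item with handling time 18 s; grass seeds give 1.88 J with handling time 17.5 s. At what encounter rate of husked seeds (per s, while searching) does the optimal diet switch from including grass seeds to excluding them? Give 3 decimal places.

0.008 per s

The zero-one rule: include grass seeds iff E₂/h₂ > λE₁/(1+λh₁). Equality gives the switch point.
λE₁h₂ = E₂ + λE₂h₁ ⇒ λ = E₂/(E₁h₂ − E₂h₁) = 1.88/(276.5 − 33.84) = 0.007747 per s.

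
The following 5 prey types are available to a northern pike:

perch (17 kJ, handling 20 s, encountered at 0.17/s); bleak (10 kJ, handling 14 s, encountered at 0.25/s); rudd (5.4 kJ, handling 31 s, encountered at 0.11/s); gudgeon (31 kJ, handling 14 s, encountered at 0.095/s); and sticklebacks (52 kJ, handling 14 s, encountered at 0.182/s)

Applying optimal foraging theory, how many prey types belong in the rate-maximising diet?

1

Profitabilities (E/h, kJ/s): sticklebacks 3.71, gudgeon 2.21, perch 0.85, bleak 0.714, rudd 0.174. Add prey in this order while the next type's profitability exceeds the intake rate on those already taken.
Rate on top 1: 2.667. gudgeon: 2.21 < 2.667 → exclude; stop.
Optimal diet: sticklebacks — 1 of 5 types.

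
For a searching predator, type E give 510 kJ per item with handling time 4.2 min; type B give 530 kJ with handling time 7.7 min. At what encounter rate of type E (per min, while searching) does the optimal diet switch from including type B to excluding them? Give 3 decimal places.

0.312 per min

At the threshold, the rate on type E alone equals the profitability of type B: λ·510/(1 + λ·4.2) = 530/7.7 = 68.83.
Rearranging, λ(510 − 68.83×4.2) = 68.83, so λ = 68.83/220.9 = 0.3116 per min.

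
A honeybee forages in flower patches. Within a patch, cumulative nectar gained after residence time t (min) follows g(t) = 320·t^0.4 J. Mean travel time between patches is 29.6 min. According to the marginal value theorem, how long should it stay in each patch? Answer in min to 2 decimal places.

By the marginal value theorem, leave when the instantaneous gain rate g'(t) equals the habitat-wide average g(t)/(T + t).
g'(t) = 0.4·320·t^-0.6. Setting 0.4·320·t^-0.6 = 320·t^0.4/(29.6+t) gives 0.4(29.6+t) = t, so 0.60·t = 0.4×29.6.
t* = 0.4×29.6/0.60 = 19.73 min.

19.73 min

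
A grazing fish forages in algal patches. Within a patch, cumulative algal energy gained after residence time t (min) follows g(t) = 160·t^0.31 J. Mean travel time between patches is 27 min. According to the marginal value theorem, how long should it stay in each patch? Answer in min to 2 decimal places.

12.13 min

Optimal t* satisfies g'(t*) = g(t*)/(T + t*).
g'(t) = 0.31·160·t^-0.69. Setting 0.31·160·t^-0.69 = 160·t^0.31/(27+t) gives 0.31(27+t) = t, so 0.69·t = 0.31×27.
t* = 0.31×27/0.69 = 12.13 min.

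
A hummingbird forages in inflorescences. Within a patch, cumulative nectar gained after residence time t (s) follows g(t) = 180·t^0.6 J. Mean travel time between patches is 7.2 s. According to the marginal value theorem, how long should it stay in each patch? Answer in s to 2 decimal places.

10.80 s

Maximise g(t)/(T+t): set derivative to zero → g'(t)(T+t) = g(t).
g'(t) = 0.6·180·t^-0.4. Setting 0.6·180·t^-0.4 = 180·t^0.6/(7.2+t) gives 0.6(7.2+t) = t, so 0.40·t = 0.6×7.2.
t* = 0.6×7.2/0.40 = 10.8 s.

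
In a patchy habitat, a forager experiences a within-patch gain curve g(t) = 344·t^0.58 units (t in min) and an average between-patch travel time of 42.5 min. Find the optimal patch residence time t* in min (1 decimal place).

58.7 min

Optimal t* satisfies g'(t*) = g(t*)/(T + t*).
g'(t) = 0.58·344·t^-0.42. Setting 0.58·344·t^-0.42 = 344·t^0.58/(42.5+t) gives 0.58(42.5+t) = t, so 0.42·t = 0.58×42.5.
t* = 0.58×42.5/0.42 = 58.69 min.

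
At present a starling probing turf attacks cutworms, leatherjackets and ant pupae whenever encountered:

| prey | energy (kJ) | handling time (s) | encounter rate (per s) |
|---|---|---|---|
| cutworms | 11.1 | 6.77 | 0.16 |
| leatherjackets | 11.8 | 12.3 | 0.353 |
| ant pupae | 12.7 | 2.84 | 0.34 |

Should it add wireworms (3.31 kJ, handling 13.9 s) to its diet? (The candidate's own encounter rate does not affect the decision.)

No

Current rate: (0.16×11.1 + 0.353×11.8 + 0.34×12.7)/(1 + 0.16×6.77 + 0.353×12.3 + 0.34×2.84) = 1.388 kJ/s.
wireworms: E/h = 3.31/13.9 = 0.2381 kJ/s.
Since 0.2381 < R, time spent handling wireworms is better spent searching.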